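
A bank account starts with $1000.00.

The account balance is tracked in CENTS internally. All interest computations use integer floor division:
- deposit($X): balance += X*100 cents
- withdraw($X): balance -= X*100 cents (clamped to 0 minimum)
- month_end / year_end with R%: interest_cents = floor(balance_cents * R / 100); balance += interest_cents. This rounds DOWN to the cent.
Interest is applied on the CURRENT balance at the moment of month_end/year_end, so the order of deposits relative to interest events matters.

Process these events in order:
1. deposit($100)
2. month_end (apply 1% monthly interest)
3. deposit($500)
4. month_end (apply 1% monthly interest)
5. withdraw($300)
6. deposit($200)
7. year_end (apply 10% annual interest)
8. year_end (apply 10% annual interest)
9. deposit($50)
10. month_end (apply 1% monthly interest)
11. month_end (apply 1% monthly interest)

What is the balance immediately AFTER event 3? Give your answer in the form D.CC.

After 1 (deposit($100)): balance=$1100.00 total_interest=$0.00
After 2 (month_end (apply 1% monthly interest)): balance=$1111.00 total_interest=$11.00
After 3 (deposit($500)): balance=$1611.00 total_interest=$11.00

Answer: 1611.00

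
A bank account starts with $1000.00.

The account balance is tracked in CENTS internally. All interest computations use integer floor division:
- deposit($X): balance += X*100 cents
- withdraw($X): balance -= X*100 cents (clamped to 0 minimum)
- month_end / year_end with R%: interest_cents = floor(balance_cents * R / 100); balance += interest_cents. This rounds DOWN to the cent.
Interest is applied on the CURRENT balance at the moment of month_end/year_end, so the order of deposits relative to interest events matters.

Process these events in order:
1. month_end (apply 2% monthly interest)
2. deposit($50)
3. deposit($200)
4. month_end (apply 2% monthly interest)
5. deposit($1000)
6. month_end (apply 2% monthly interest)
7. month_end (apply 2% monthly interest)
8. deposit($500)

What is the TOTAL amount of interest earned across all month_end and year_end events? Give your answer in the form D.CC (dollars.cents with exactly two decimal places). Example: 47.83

Answer: 138.12

Derivation:
After 1 (month_end (apply 2% monthly interest)): balance=$1020.00 total_interest=$20.00
After 2 (deposit($50)): balance=$1070.00 total_interest=$20.00
After 3 (deposit($200)): balance=$1270.00 total_interest=$20.00
After 4 (month_end (apply 2% monthly interest)): balance=$1295.40 total_interest=$45.40
After 5 (deposit($1000)): balance=$2295.40 total_interest=$45.40
After 6 (month_end (apply 2% monthly interest)): balance=$2341.30 total_interest=$91.30
After 7 (month_end (apply 2% monthly interest)): balance=$2388.12 total_interest=$138.12
After 8 (deposit($500)): balance=$2888.12 total_interest=$138.12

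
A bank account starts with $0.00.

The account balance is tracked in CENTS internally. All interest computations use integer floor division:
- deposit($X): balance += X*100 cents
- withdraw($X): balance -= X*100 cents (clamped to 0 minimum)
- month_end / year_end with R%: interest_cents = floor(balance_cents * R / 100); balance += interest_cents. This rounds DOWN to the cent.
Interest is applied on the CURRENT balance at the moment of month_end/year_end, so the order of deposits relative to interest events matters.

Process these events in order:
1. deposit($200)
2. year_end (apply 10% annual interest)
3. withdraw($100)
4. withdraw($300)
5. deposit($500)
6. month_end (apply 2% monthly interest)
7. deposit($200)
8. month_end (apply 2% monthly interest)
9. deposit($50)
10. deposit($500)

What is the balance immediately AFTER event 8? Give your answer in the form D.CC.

After 1 (deposit($200)): balance=$200.00 total_interest=$0.00
After 2 (year_end (apply 10% annual interest)): balance=$220.00 total_interest=$20.00
After 3 (withdraw($100)): balance=$120.00 total_interest=$20.00
After 4 (withdraw($300)): balance=$0.00 total_interest=$20.00
After 5 (deposit($500)): balance=$500.00 total_interest=$20.00
After 6 (month_end (apply 2% monthly interest)): balance=$510.00 total_interest=$30.00
After 7 (deposit($200)): balance=$710.00 total_interest=$30.00
After 8 (month_end (apply 2% monthly interest)): balance=$724.20 total_interest=$44.20

Answer: 724.20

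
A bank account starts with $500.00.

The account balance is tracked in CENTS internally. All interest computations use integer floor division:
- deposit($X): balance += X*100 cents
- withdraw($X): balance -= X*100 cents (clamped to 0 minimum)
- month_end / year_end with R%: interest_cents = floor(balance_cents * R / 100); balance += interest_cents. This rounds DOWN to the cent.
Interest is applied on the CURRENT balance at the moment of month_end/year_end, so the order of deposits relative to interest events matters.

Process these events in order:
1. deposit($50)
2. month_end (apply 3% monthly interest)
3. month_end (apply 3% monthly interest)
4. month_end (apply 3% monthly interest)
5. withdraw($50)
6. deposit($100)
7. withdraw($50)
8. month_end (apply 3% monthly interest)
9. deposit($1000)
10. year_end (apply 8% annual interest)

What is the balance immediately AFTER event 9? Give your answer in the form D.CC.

After 1 (deposit($50)): balance=$550.00 total_interest=$0.00
After 2 (month_end (apply 3% monthly interest)): balance=$566.50 total_interest=$16.50
After 3 (month_end (apply 3% monthly interest)): balance=$583.49 total_interest=$33.49
After 4 (month_end (apply 3% monthly interest)): balance=$600.99 total_interest=$50.99
After 5 (withdraw($50)): balance=$550.99 total_interest=$50.99
After 6 (deposit($100)): balance=$650.99 total_interest=$50.99
After 7 (withdraw($50)): balance=$600.99 total_interest=$50.99
After 8 (month_end (apply 3% monthly interest)): balance=$619.01 total_interest=$69.01
After 9 (deposit($1000)): balance=$1619.01 total_interest=$69.01

Answer: 1619.01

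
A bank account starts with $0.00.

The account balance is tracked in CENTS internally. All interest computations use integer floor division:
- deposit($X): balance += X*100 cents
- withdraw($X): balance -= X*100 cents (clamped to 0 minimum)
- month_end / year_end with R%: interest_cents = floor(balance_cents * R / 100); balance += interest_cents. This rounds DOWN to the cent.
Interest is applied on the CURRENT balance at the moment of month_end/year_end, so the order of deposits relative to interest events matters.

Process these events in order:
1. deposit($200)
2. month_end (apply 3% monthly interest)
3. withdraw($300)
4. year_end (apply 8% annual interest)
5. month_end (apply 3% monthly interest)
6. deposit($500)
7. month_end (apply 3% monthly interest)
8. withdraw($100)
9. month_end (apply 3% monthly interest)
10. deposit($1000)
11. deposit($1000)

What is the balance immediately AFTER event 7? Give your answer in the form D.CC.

After 1 (deposit($200)): balance=$200.00 total_interest=$0.00
After 2 (month_end (apply 3% monthly interest)): balance=$206.00 total_interest=$6.00
After 3 (withdraw($300)): balance=$0.00 total_interest=$6.00
After 4 (year_end (apply 8% annual interest)): balance=$0.00 total_interest=$6.00
After 5 (month_end (apply 3% monthly interest)): balance=$0.00 total_interest=$6.00
After 6 (deposit($500)): balance=$500.00 total_interest=$6.00
After 7 (month_end (apply 3% monthly interest)): balance=$515.00 total_interest=$21.00

Answer: 515.00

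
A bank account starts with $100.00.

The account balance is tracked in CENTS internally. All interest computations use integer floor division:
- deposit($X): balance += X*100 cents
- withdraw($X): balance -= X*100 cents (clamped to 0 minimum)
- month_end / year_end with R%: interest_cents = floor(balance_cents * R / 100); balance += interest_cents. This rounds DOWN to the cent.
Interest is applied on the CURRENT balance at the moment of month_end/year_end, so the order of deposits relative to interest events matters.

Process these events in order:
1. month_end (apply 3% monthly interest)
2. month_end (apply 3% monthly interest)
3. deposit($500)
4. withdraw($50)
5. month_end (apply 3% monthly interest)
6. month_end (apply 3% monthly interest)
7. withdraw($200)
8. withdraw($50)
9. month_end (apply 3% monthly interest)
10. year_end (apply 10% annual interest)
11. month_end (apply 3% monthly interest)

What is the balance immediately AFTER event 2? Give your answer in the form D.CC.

Answer: 106.09

Derivation:
After 1 (month_end (apply 3% monthly interest)): balance=$103.00 total_interest=$3.00
After 2 (month_end (apply 3% monthly interest)): balance=$106.09 total_interest=$6.09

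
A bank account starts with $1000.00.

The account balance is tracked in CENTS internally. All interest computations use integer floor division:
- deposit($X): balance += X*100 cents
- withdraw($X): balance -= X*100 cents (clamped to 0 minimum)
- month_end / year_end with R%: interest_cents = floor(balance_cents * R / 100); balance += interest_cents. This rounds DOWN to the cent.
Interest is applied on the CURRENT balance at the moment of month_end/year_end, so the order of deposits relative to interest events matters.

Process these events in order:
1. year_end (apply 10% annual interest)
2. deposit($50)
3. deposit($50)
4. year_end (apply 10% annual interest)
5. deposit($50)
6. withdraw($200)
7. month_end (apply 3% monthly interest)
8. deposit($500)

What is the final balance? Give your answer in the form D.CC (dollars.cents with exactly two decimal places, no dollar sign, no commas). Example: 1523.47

After 1 (year_end (apply 10% annual interest)): balance=$1100.00 total_interest=$100.00
After 2 (deposit($50)): balance=$1150.00 total_interest=$100.00
After 3 (deposit($50)): balance=$1200.00 total_interest=$100.00
After 4 (year_end (apply 10% annual interest)): balance=$1320.00 total_interest=$220.00
After 5 (deposit($50)): balance=$1370.00 total_interest=$220.00
After 6 (withdraw($200)): balance=$1170.00 total_interest=$220.00
After 7 (month_end (apply 3% monthly interest)): balance=$1205.10 total_interest=$255.10
After 8 (deposit($500)): balance=$1705.10 total_interest=$255.10

Answer: 1705.10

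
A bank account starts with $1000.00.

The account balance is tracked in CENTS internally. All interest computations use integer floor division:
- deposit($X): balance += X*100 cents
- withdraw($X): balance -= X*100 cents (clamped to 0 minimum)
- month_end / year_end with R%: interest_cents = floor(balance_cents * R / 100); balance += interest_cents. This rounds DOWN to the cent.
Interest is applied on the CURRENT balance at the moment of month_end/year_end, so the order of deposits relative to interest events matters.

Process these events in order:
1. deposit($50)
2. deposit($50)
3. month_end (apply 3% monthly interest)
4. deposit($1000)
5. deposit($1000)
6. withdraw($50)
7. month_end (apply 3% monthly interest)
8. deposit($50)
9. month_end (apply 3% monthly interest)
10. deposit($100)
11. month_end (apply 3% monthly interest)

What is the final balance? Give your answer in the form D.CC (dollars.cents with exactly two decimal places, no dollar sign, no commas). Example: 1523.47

Answer: 3524.91

Derivation:
After 1 (deposit($50)): balance=$1050.00 total_interest=$0.00
After 2 (deposit($50)): balance=$1100.00 total_interest=$0.00
After 3 (month_end (apply 3% monthly interest)): balance=$1133.00 total_interest=$33.00
After 4 (deposit($1000)): balance=$2133.00 total_interest=$33.00
After 5 (deposit($1000)): balance=$3133.00 total_interest=$33.00
After 6 (withdraw($50)): balance=$3083.00 total_interest=$33.00
After 7 (month_end (apply 3% monthly interest)): balance=$3175.49 total_interest=$125.49
After 8 (deposit($50)): balance=$3225.49 total_interest=$125.49
After 9 (month_end (apply 3% monthly interest)): balance=$3322.25 total_interest=$222.25
After 10 (deposit($100)): balance=$3422.25 total_interest=$222.25
After 11 (month_end (apply 3% monthly interest)): balance=$3524.91 total_interest=$324.91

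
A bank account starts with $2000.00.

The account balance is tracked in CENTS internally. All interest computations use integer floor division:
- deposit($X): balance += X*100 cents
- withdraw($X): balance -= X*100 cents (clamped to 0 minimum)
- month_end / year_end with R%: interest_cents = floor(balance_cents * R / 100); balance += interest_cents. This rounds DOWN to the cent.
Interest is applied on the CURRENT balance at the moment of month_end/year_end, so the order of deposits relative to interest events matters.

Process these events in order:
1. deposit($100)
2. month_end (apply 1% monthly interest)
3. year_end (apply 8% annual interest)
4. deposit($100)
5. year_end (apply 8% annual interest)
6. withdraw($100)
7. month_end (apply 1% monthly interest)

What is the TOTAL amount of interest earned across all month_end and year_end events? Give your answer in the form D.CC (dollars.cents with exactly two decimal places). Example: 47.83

After 1 (deposit($100)): balance=$2100.00 total_interest=$0.00
After 2 (month_end (apply 1% monthly interest)): balance=$2121.00 total_interest=$21.00
After 3 (year_end (apply 8% annual interest)): balance=$2290.68 total_interest=$190.68
After 4 (deposit($100)): balance=$2390.68 total_interest=$190.68
After 5 (year_end (apply 8% annual interest)): balance=$2581.93 total_interest=$381.93
After 6 (withdraw($100)): balance=$2481.93 total_interest=$381.93
After 7 (month_end (apply 1% monthly interest)): balance=$2506.74 total_interest=$406.74

Answer: 406.74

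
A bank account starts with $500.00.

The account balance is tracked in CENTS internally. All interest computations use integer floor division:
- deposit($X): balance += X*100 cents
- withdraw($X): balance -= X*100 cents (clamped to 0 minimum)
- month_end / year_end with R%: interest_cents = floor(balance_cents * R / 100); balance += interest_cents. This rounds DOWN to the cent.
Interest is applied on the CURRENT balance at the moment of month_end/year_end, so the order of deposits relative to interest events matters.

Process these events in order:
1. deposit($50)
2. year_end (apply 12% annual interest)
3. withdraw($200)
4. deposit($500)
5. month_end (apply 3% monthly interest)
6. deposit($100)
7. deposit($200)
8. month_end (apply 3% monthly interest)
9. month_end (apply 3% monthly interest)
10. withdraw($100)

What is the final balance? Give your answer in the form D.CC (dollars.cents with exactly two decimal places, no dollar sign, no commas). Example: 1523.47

After 1 (deposit($50)): balance=$550.00 total_interest=$0.00
After 2 (year_end (apply 12% annual interest)): balance=$616.00 total_interest=$66.00
After 3 (withdraw($200)): balance=$416.00 total_interest=$66.00
After 4 (deposit($500)): balance=$916.00 total_interest=$66.00
After 5 (month_end (apply 3% monthly interest)): balance=$943.48 total_interest=$93.48
After 6 (deposit($100)): balance=$1043.48 total_interest=$93.48
After 7 (deposit($200)): balance=$1243.48 total_interest=$93.48
After 8 (month_end (apply 3% monthly interest)): balance=$1280.78 total_interest=$130.78
After 9 (month_end (apply 3% monthly interest)): balance=$1319.20 total_interest=$169.20
After 10 (withdraw($100)): balance=$1219.20 total_interest=$169.20

Answer: 1219.20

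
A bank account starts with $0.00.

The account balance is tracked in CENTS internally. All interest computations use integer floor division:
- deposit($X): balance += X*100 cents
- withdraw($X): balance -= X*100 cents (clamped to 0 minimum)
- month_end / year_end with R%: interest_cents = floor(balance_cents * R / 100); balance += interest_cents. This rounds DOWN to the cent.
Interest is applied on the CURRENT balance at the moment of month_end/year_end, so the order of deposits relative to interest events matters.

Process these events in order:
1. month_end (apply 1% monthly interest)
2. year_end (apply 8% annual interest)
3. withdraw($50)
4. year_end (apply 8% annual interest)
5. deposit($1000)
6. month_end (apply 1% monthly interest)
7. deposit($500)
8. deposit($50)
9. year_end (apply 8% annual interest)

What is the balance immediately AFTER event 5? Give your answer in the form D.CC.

Answer: 1000.00

Derivation:
After 1 (month_end (apply 1% monthly interest)): balance=$0.00 total_interest=$0.00
After 2 (year_end (apply 8% annual interest)): balance=$0.00 total_interest=$0.00
After 3 (withdraw($50)): balance=$0.00 total_interest=$0.00
After 4 (year_end (apply 8% annual interest)): balance=$0.00 total_interest=$0.00
After 5 (deposit($1000)): balance=$1000.00 total_interest=$0.00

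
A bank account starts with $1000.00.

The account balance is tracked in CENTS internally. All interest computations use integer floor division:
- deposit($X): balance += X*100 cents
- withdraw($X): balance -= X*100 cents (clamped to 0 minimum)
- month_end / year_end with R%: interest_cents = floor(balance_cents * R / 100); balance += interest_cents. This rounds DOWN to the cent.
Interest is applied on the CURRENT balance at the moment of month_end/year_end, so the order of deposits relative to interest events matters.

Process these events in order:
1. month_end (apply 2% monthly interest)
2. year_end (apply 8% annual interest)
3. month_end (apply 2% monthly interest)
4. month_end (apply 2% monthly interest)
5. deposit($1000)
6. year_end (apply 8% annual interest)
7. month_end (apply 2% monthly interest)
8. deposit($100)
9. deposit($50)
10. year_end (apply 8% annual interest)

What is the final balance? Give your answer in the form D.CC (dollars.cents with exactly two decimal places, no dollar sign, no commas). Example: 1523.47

Answer: 2715.26

Derivation:
After 1 (month_end (apply 2% monthly interest)): balance=$1020.00 total_interest=$20.00
After 2 (year_end (apply 8% annual interest)): balance=$1101.60 total_interest=$101.60
After 3 (month_end (apply 2% monthly interest)): balance=$1123.63 total_interest=$123.63
After 4 (month_end (apply 2% monthly interest)): balance=$1146.10 total_interest=$146.10
After 5 (deposit($1000)): balance=$2146.10 total_interest=$146.10
After 6 (year_end (apply 8% annual interest)): balance=$2317.78 total_interest=$317.78
After 7 (month_end (apply 2% monthly interest)): balance=$2364.13 total_interest=$364.13
After 8 (deposit($100)): balance=$2464.13 total_interest=$364.13
After 9 (deposit($50)): balance=$2514.13 total_interest=$364.13
After 10 (year_end (apply 8% annual interest)): balance=$2715.26 total_interest=$565.26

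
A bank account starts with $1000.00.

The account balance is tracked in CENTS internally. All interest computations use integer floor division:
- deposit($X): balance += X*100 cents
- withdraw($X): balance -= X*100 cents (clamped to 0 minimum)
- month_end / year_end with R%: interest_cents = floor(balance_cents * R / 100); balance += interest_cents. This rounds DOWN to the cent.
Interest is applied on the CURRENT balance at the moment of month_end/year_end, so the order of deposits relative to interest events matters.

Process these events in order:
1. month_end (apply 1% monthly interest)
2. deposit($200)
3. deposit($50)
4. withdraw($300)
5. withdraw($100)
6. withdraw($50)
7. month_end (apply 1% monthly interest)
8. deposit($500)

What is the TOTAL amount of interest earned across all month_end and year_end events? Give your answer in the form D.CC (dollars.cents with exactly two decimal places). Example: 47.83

After 1 (month_end (apply 1% monthly interest)): balance=$1010.00 total_interest=$10.00
After 2 (deposit($200)): balance=$1210.00 total_interest=$10.00
After 3 (deposit($50)): balance=$1260.00 total_interest=$10.00
After 4 (withdraw($300)): balance=$960.00 total_interest=$10.00
After 5 (withdraw($100)): balance=$860.00 total_interest=$10.00
After 6 (withdraw($50)): balance=$810.00 total_interest=$10.00
After 7 (month_end (apply 1% monthly interest)): balance=$818.10 total_interest=$18.10
After 8 (deposit($500)): balance=$1318.10 total_interest=$18.10

Answer: 18.10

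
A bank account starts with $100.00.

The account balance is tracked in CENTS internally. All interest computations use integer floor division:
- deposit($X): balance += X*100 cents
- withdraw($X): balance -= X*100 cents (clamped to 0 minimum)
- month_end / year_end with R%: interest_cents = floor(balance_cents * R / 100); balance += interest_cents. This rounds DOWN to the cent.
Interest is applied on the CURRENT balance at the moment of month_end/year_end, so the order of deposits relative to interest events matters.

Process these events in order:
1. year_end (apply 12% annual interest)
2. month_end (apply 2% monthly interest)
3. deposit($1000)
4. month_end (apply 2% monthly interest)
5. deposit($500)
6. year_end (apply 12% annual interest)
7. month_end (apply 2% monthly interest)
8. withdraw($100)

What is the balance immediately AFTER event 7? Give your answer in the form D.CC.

After 1 (year_end (apply 12% annual interest)): balance=$112.00 total_interest=$12.00
After 2 (month_end (apply 2% monthly interest)): balance=$114.24 total_interest=$14.24
After 3 (deposit($1000)): balance=$1114.24 total_interest=$14.24
After 4 (month_end (apply 2% monthly interest)): balance=$1136.52 total_interest=$36.52
After 5 (deposit($500)): balance=$1636.52 total_interest=$36.52
After 6 (year_end (apply 12% annual interest)): balance=$1832.90 total_interest=$232.90
After 7 (month_end (apply 2% monthly interest)): balance=$1869.55 total_interest=$269.55

Answer: 1869.55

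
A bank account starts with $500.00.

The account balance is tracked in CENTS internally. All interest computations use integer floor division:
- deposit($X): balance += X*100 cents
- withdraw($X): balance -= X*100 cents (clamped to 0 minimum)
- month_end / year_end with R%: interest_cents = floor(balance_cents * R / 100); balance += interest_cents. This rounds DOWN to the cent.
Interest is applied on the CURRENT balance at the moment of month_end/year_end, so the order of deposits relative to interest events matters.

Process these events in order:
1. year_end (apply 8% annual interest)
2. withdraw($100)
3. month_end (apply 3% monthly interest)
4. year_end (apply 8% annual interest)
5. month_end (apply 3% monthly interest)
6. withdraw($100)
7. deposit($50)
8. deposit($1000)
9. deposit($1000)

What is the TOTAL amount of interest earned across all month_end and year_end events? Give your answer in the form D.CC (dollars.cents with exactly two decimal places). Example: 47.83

After 1 (year_end (apply 8% annual interest)): balance=$540.00 total_interest=$40.00
After 2 (withdraw($100)): balance=$440.00 total_interest=$40.00
After 3 (month_end (apply 3% monthly interest)): balance=$453.20 total_interest=$53.20
After 4 (year_end (apply 8% annual interest)): balance=$489.45 total_interest=$89.45
After 5 (month_end (apply 3% monthly interest)): balance=$504.13 total_interest=$104.13
After 6 (withdraw($100)): balance=$404.13 total_interest=$104.13
After 7 (deposit($50)): balance=$454.13 total_interest=$104.13
After 8 (deposit($1000)): balance=$1454.13 total_interest=$104.13
After 9 (deposit($1000)): balance=$2454.13 total_interest=$104.13

Answer: 104.13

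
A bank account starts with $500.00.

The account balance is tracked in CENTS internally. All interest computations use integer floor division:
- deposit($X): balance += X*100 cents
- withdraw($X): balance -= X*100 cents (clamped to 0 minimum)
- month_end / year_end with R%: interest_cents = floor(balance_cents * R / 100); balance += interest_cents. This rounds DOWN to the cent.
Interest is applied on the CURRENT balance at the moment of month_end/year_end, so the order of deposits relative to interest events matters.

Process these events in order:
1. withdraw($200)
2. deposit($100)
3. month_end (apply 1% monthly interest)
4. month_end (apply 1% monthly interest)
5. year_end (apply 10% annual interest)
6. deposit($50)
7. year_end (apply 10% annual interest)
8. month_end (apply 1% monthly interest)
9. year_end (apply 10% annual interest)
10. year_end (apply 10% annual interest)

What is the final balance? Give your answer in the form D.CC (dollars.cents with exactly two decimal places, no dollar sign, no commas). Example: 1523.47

After 1 (withdraw($200)): balance=$300.00 total_interest=$0.00
After 2 (deposit($100)): balance=$400.00 total_interest=$0.00
After 3 (month_end (apply 1% monthly interest)): balance=$404.00 total_interest=$4.00
After 4 (month_end (apply 1% monthly interest)): balance=$408.04 total_interest=$8.04
After 5 (year_end (apply 10% annual interest)): balance=$448.84 total_interest=$48.84
After 6 (deposit($50)): balance=$498.84 total_interest=$48.84
After 7 (year_end (apply 10% annual interest)): balance=$548.72 total_interest=$98.72
After 8 (month_end (apply 1% monthly interest)): balance=$554.20 total_interest=$104.20
After 9 (year_end (apply 10% annual interest)): balance=$609.62 total_interest=$159.62
After 10 (year_end (apply 10% annual interest)): balance=$670.58 total_interest=$220.58

Answer: 670.58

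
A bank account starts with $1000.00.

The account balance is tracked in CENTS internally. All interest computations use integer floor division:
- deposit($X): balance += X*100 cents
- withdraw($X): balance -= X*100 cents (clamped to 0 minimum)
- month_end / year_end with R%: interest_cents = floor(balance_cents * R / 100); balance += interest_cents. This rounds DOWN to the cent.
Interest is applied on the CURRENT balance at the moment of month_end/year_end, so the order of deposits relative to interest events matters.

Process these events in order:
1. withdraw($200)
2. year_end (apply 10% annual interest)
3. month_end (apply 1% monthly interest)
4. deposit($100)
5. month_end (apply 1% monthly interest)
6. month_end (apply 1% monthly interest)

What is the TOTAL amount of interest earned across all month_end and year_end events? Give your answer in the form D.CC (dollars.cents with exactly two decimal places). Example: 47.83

After 1 (withdraw($200)): balance=$800.00 total_interest=$0.00
After 2 (year_end (apply 10% annual interest)): balance=$880.00 total_interest=$80.00
After 3 (month_end (apply 1% monthly interest)): balance=$888.80 total_interest=$88.80
After 4 (deposit($100)): balance=$988.80 total_interest=$88.80
After 5 (month_end (apply 1% monthly interest)): balance=$998.68 total_interest=$98.68
After 6 (month_end (apply 1% monthly interest)): balance=$1008.66 total_interest=$108.66

Answer: 108.66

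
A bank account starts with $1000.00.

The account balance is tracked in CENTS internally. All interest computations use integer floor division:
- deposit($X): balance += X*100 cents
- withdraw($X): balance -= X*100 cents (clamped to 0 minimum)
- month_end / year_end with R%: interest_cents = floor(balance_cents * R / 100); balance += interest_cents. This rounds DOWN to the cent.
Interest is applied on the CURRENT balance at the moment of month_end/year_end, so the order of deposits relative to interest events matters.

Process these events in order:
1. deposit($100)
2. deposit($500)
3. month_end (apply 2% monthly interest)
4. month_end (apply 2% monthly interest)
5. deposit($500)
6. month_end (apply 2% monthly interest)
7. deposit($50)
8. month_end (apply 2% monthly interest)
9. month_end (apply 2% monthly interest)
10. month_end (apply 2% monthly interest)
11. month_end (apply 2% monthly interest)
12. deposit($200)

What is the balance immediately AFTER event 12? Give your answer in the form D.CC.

Answer: 2644.04

Derivation:
After 1 (deposit($100)): balance=$1100.00 total_interest=$0.00
After 2 (deposit($500)): balance=$1600.00 total_interest=$0.00
After 3 (month_end (apply 2% monthly interest)): balance=$1632.00 total_interest=$32.00
After 4 (month_end (apply 2% monthly interest)): balance=$1664.64 total_interest=$64.64
After 5 (deposit($500)): balance=$2164.64 total_interest=$64.64
After 6 (month_end (apply 2% monthly interest)): balance=$2207.93 total_interest=$107.93
After 7 (deposit($50)): balance=$2257.93 total_interest=$107.93
After 8 (month_end (apply 2% monthly interest)): balance=$2303.08 total_interest=$153.08
After 9 (month_end (apply 2% monthly interest)): balance=$2349.14 total_interest=$199.14
After 10 (month_end (apply 2% monthly interest)): balance=$2396.12 total_interest=$246.12
After 11 (month_end (apply 2% monthly interest)): balance=$2444.04 total_interest=$294.04
After 12 (deposit($200)): balance=$2644.04 total_interest=$294.04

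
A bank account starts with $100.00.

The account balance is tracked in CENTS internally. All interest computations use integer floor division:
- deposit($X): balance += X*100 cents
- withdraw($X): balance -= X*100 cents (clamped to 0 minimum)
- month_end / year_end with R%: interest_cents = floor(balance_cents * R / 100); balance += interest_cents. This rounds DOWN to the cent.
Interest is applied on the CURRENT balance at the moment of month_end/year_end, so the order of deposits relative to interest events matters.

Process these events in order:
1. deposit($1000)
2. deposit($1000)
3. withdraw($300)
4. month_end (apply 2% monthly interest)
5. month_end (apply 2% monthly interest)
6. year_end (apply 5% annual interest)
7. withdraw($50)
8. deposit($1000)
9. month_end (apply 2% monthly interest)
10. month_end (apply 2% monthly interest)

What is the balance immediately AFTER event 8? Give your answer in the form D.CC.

After 1 (deposit($1000)): balance=$1100.00 total_interest=$0.00
After 2 (deposit($1000)): balance=$2100.00 total_interest=$0.00
After 3 (withdraw($300)): balance=$1800.00 total_interest=$0.00
After 4 (month_end (apply 2% monthly interest)): balance=$1836.00 total_interest=$36.00
After 5 (month_end (apply 2% monthly interest)): balance=$1872.72 total_interest=$72.72
After 6 (year_end (apply 5% annual interest)): balance=$1966.35 total_interest=$166.35
After 7 (withdraw($50)): balance=$1916.35 total_interest=$166.35
After 8 (deposit($1000)): balance=$2916.35 total_interest=$166.35

Answer: 2916.35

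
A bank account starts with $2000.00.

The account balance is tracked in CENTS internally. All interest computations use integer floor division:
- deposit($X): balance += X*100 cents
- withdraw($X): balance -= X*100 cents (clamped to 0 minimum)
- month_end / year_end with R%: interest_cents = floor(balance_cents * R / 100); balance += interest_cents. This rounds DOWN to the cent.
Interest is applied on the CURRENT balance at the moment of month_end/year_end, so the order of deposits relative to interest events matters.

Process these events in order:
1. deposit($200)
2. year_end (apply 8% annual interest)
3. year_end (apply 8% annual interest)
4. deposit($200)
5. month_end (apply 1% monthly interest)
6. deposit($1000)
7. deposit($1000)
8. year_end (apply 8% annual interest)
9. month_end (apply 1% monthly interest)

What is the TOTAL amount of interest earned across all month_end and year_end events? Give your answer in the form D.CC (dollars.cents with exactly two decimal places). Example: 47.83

After 1 (deposit($200)): balance=$2200.00 total_interest=$0.00
After 2 (year_end (apply 8% annual interest)): balance=$2376.00 total_interest=$176.00
After 3 (year_end (apply 8% annual interest)): balance=$2566.08 total_interest=$366.08
After 4 (deposit($200)): balance=$2766.08 total_interest=$366.08
After 5 (month_end (apply 1% monthly interest)): balance=$2793.74 total_interest=$393.74
After 6 (deposit($1000)): balance=$3793.74 total_interest=$393.74
After 7 (deposit($1000)): balance=$4793.74 total_interest=$393.74
After 8 (year_end (apply 8% annual interest)): balance=$5177.23 total_interest=$777.23
After 9 (month_end (apply 1% monthly interest)): balance=$5229.00 total_interest=$829.00

Answer: 829.00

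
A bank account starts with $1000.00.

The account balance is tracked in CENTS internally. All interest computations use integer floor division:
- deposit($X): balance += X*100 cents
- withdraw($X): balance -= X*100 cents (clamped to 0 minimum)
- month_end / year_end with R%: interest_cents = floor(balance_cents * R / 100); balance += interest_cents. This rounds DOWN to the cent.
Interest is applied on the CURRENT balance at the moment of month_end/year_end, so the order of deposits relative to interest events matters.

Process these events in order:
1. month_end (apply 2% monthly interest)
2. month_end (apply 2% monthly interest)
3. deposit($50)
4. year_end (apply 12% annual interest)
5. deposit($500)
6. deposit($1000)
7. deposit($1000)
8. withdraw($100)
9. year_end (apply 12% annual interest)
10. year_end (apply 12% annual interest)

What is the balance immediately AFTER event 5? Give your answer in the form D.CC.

Answer: 1721.24

Derivation:
After 1 (month_end (apply 2% monthly interest)): balance=$1020.00 total_interest=$20.00
After 2 (month_end (apply 2% monthly interest)): balance=$1040.40 total_interest=$40.40
After 3 (deposit($50)): balance=$1090.40 total_interest=$40.40
After 4 (year_end (apply 12% annual interest)): balance=$1221.24 total_interest=$171.24
After 5 (deposit($500)): balance=$1721.24 total_interest=$171.24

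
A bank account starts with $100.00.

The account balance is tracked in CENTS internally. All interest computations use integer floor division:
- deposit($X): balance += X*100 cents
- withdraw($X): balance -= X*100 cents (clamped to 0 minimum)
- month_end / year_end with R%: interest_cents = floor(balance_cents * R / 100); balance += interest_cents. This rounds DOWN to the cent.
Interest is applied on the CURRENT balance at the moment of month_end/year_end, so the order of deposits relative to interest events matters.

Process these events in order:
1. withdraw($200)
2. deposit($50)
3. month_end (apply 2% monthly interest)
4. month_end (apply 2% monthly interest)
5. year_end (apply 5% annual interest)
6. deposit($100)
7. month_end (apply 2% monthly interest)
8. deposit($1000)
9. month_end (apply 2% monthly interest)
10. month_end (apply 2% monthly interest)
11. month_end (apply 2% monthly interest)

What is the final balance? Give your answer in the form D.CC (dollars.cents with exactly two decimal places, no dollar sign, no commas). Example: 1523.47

After 1 (withdraw($200)): balance=$0.00 total_interest=$0.00
After 2 (deposit($50)): balance=$50.00 total_interest=$0.00
After 3 (month_end (apply 2% monthly interest)): balance=$51.00 total_interest=$1.00
After 4 (month_end (apply 2% monthly interest)): balance=$52.02 total_interest=$2.02
After 5 (year_end (apply 5% annual interest)): balance=$54.62 total_interest=$4.62
After 6 (deposit($100)): balance=$154.62 total_interest=$4.62
After 7 (month_end (apply 2% monthly interest)): balance=$157.71 total_interest=$7.71
After 8 (deposit($1000)): balance=$1157.71 total_interest=$7.71
After 9 (month_end (apply 2% monthly interest)): balance=$1180.86 total_interest=$30.86
After 10 (month_end (apply 2% monthly interest)): balance=$1204.47 total_interest=$54.47
After 11 (month_end (apply 2% monthly interest)): balance=$1228.55 total_interest=$78.55

Answer: 1228.55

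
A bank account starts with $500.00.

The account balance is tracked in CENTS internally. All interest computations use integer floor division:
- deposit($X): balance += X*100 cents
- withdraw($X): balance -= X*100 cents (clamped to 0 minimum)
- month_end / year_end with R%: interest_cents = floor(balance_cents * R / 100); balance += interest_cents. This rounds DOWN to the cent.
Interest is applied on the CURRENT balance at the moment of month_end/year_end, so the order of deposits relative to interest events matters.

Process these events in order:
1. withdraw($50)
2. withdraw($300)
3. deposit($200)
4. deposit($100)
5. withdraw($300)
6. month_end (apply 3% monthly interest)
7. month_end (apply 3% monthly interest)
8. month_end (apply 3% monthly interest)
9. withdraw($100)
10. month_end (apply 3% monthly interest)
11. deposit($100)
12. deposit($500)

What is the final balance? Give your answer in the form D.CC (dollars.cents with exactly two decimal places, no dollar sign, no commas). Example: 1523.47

After 1 (withdraw($50)): balance=$450.00 total_interest=$0.00
After 2 (withdraw($300)): balance=$150.00 total_interest=$0.00
After 3 (deposit($200)): balance=$350.00 total_interest=$0.00
After 4 (deposit($100)): balance=$450.00 total_interest=$0.00
After 5 (withdraw($300)): balance=$150.00 total_interest=$0.00
After 6 (month_end (apply 3% monthly interest)): balance=$154.50 total_interest=$4.50
After 7 (month_end (apply 3% monthly interest)): balance=$159.13 total_interest=$9.13
After 8 (month_end (apply 3% monthly interest)): balance=$163.90 total_interest=$13.90
After 9 (withdraw($100)): balance=$63.90 total_interest=$13.90
After 10 (month_end (apply 3% monthly interest)): balance=$65.81 total_interest=$15.81
After 11 (deposit($100)): balance=$165.81 total_interest=$15.81
After 12 (deposit($500)): balance=$665.81 total_interest=$15.81

Answer: 665.81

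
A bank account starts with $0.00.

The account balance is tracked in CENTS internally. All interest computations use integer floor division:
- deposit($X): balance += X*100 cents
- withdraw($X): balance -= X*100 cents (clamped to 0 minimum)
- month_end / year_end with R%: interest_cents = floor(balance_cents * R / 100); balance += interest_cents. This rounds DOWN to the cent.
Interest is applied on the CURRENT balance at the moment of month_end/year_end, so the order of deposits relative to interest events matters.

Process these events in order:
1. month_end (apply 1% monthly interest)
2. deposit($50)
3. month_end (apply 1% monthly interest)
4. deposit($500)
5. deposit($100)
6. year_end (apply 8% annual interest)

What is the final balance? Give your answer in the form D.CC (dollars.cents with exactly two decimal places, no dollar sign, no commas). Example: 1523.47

Answer: 702.54

Derivation:
After 1 (month_end (apply 1% monthly interest)): balance=$0.00 total_interest=$0.00
After 2 (deposit($50)): balance=$50.00 total_interest=$0.00
After 3 (month_end (apply 1% monthly interest)): balance=$50.50 total_interest=$0.50
After 4 (deposit($500)): balance=$550.50 total_interest=$0.50
After 5 (deposit($100)): balance=$650.50 total_interest=$0.50
After 6 (year_end (apply 8% annual interest)): balance=$702.54 total_interest=$52.54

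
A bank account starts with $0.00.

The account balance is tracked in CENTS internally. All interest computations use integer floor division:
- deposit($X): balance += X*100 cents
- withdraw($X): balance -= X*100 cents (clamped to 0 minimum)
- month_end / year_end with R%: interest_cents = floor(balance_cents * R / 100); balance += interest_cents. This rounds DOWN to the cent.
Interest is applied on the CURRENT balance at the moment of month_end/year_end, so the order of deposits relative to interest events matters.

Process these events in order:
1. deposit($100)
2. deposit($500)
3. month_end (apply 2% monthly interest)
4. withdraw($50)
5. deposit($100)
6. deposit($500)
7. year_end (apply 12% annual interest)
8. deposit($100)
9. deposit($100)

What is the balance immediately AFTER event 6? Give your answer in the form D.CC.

Answer: 1162.00

Derivation:
After 1 (deposit($100)): balance=$100.00 total_interest=$0.00
After 2 (deposit($500)): balance=$600.00 total_interest=$0.00
After 3 (month_end (apply 2% monthly interest)): balance=$612.00 total_interest=$12.00
After 4 (withdraw($50)): balance=$562.00 total_interest=$12.00
After 5 (deposit($100)): balance=$662.00 total_interest=$12.00
After 6 (deposit($500)): balance=$1162.00 total_interest=$12.00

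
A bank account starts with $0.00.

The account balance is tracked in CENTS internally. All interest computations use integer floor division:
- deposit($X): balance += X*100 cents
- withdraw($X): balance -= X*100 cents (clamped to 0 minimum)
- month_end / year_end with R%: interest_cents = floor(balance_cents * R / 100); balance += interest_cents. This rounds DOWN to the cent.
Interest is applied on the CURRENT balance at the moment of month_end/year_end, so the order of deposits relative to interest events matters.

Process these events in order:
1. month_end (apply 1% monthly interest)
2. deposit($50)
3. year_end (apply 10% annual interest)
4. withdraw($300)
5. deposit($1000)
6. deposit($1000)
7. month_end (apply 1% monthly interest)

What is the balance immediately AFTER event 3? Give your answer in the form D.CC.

Answer: 55.00

Derivation:
After 1 (month_end (apply 1% monthly interest)): balance=$0.00 total_interest=$0.00
After 2 (deposit($50)): balance=$50.00 total_interest=$0.00
After 3 (year_end (apply 10% annual interest)): balance=$55.00 total_interest=$5.00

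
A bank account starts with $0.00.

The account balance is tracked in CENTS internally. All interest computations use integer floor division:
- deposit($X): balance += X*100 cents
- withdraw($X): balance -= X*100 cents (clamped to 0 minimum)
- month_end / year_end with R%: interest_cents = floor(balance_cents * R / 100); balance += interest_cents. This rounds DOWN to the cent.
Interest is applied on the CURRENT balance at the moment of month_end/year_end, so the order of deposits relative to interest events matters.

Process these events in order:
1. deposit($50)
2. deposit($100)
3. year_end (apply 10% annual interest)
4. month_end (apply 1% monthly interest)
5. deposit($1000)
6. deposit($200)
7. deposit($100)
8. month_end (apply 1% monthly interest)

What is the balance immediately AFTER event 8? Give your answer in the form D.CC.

Answer: 1481.31

Derivation:
After 1 (deposit($50)): balance=$50.00 total_interest=$0.00
After 2 (deposit($100)): balance=$150.00 total_interest=$0.00
After 3 (year_end (apply 10% annual interest)): balance=$165.00 total_interest=$15.00
After 4 (month_end (apply 1% monthly interest)): balance=$166.65 total_interest=$16.65
After 5 (deposit($1000)): balance=$1166.65 total_interest=$16.65
After 6 (deposit($200)): balance=$1366.65 total_interest=$16.65
After 7 (deposit($100)): balance=$1466.65 total_interest=$16.65
After 8 (month_end (apply 1% monthly interest)): balance=$1481.31 total_interest=$31.31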